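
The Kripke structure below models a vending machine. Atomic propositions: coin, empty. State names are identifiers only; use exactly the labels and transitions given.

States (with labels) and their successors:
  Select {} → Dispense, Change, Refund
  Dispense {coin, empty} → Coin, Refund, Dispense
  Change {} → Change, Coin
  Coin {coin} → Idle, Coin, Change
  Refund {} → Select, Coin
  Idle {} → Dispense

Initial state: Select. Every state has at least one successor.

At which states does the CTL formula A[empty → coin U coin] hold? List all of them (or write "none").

States satisfying empty → coin: {Select, Dispense, Change, Coin, Refund, Idle}.
States satisfying coin: {Dispense, Coin}.
States satisfying A[empty → coin U coin]: {Dispense, Coin, Idle}.

{Dispense, Coin, Idle}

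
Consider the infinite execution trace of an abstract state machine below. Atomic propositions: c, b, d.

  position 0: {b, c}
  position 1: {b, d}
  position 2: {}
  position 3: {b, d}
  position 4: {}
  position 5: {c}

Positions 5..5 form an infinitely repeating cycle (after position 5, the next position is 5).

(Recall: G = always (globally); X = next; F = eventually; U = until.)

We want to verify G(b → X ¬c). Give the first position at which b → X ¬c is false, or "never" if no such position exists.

b → X ¬c holds at every position 0..5, and those are all the positions the trace ever visits, so the invariant G(b → X ¬c) is never violated.

never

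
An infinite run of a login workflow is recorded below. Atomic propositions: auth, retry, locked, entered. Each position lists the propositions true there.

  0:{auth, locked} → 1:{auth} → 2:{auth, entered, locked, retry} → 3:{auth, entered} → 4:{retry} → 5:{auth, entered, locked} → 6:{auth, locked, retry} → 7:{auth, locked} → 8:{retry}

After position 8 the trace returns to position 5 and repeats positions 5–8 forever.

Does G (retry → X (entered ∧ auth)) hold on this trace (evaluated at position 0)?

retry → X (entered ∧ auth) must hold at every position from 0 onward. It fails at position 6, so G (retry → X (entered ∧ auth)) is false.
Positions where retry holds: 2, 4, 6, 8.
Check X (entered ∧ auth) at each: 2→ok, 4→ok, 6→fails, 8→ok.

Violated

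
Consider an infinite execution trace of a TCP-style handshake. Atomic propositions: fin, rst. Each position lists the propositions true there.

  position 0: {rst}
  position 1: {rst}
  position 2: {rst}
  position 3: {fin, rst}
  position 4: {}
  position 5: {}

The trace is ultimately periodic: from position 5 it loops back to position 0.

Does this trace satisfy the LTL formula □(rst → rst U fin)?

Satisfied

rst → rst U fin holds at every position 0..5, and those are all positions ever visited, so □(rst → rst U fin) holds.
Positions where rst holds: 0, 1, 2, 3.
Check rst U fin at each: 0→ok, 1→ok, 2→ok, 3→ok.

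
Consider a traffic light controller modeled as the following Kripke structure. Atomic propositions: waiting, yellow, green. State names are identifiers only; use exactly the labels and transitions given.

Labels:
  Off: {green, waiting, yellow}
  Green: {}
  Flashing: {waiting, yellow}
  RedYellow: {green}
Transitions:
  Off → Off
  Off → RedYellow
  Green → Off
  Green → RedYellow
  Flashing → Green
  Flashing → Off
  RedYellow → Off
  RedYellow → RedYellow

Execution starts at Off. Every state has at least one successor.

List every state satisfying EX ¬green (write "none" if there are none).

States satisfying ¬green: {Green, Flashing}.
States satisfying EX ¬green: {Flashing}.

{Flashing}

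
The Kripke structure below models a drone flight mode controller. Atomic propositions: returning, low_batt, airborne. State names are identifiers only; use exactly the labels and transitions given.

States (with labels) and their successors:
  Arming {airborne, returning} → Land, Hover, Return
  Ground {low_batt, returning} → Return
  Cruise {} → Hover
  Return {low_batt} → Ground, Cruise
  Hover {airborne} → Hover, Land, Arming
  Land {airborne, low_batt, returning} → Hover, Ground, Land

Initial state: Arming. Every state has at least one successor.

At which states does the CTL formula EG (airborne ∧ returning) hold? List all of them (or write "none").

States satisfying airborne ∧ returning: {Arming, Land}.
States satisfying EG (airborne ∧ returning): {Arming, Land}.

{Arming, Land}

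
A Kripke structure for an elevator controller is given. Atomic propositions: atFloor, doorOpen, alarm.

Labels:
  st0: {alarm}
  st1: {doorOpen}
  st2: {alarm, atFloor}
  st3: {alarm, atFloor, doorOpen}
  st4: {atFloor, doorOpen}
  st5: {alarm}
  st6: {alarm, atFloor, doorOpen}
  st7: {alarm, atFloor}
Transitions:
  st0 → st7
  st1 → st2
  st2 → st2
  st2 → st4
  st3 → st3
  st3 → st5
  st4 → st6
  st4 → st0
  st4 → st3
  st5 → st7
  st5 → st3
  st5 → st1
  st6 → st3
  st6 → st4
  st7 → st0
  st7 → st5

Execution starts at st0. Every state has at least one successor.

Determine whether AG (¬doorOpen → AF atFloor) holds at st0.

Holds

States satisfying ¬doorOpen → AF atFloor: {st0, st1, st2, st3, st4, st5, st6, st7}.
States satisfying AG (¬doorOpen → AF atFloor): {st0, st1, st2, st3, st4, st5, st6, st7}.
Every state reachable from st0 satisfies ¬doorOpen → AF atFloor.
st0 ∈ Sat(AG (¬doorOpen → AF atFloor)).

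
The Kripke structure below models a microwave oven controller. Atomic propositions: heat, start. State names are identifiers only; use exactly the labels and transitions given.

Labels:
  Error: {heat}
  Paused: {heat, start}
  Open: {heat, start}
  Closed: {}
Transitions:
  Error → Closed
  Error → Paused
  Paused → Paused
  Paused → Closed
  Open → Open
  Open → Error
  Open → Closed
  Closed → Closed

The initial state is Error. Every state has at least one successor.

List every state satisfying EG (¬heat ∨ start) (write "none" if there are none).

States satisfying ¬heat ∨ start: {Paused, Open, Closed}.
States satisfying EG (¬heat ∨ start): {Paused, Open, Closed}.

{Paused, Open, Closed}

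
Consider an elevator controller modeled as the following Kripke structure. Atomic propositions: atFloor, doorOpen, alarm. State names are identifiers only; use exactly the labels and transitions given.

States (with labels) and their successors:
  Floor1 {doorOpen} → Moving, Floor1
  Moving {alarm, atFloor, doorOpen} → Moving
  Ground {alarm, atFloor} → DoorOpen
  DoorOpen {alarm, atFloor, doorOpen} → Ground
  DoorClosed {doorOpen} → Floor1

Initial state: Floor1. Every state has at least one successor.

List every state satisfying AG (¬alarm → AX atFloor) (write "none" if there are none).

{Moving, Ground, DoorOpen}

States satisfying ¬alarm → AX atFloor: {Moving, Ground, DoorOpen}.
States satisfying AG (¬alarm → AX atFloor): {Moving, Ground, DoorOpen}.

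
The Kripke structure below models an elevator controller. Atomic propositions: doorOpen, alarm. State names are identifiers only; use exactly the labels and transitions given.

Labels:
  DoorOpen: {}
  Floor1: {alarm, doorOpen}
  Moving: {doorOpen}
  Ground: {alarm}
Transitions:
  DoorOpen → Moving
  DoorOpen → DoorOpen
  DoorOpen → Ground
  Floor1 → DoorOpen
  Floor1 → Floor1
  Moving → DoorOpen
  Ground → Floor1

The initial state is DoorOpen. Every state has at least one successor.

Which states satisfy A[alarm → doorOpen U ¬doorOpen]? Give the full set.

{DoorOpen, Moving, Ground}

States satisfying alarm → doorOpen: {DoorOpen, Floor1, Moving}.
States satisfying ¬doorOpen: {DoorOpen, Ground}.
States satisfying A[alarm → doorOpen U ¬doorOpen]: {DoorOpen, Moving, Ground}.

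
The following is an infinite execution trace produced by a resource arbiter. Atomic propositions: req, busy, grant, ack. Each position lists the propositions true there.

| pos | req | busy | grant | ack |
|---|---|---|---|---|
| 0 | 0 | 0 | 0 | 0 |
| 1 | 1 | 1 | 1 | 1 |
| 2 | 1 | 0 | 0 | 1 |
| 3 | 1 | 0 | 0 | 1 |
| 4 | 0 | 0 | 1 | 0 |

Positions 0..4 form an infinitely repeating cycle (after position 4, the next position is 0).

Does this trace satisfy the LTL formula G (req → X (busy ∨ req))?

Violated

req → X (busy ∨ req) must hold at every position from 0 onward. It fails at position 3, so G (req → X (busy ∨ req)) is false.
Positions where req holds: 1, 2, 3.
Check X (busy ∨ req) at each: 1→ok, 2→ok, 3→fails.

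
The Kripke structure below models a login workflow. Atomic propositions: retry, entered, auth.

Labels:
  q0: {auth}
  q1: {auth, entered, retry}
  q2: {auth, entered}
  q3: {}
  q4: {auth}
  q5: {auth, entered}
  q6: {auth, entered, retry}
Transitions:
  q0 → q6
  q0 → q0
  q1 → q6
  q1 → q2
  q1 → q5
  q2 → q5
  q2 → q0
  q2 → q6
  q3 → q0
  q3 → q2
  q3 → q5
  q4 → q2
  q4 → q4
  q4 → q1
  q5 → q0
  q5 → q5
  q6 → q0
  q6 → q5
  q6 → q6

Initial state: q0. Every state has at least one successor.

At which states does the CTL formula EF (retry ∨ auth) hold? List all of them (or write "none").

{q0, q1, q2, q3, q4, q5, q6}

States satisfying retry ∨ auth: {q0, q1, q2, q4, q5, q6}.
States satisfying EF (retry ∨ auth): {q0, q1, q2, q3, q4, q5, q6}.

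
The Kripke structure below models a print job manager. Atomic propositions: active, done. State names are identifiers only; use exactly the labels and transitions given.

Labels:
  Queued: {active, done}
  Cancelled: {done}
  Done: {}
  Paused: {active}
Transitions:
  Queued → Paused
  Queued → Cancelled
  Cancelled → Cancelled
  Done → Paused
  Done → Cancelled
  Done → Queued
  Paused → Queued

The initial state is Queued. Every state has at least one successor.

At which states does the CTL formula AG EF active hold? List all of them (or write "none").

none

States satisfying EF active: {Queued, Done, Paused}.
States satisfying AG EF active: ∅.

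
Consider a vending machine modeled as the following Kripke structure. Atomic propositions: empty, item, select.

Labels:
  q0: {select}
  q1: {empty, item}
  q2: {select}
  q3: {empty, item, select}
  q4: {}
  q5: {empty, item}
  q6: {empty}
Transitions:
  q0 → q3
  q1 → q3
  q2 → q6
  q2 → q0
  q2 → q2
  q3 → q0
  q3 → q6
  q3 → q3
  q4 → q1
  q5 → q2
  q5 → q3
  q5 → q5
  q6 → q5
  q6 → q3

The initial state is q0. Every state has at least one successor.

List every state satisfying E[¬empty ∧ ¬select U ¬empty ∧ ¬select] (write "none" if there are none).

{q4}

States satisfying ¬empty ∧ ¬select: {q4}.
States satisfying E[¬empty ∧ ¬select U ¬empty ∧ ¬select]: {q4}.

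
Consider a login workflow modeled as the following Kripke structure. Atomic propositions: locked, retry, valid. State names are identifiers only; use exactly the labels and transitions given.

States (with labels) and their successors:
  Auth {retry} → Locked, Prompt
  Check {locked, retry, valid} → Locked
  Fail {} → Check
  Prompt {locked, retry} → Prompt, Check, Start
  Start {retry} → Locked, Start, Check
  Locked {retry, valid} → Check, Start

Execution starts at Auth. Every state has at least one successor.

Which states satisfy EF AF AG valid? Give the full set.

none

States satisfying AF AG valid: ∅.
States satisfying EF AF AG valid: ∅.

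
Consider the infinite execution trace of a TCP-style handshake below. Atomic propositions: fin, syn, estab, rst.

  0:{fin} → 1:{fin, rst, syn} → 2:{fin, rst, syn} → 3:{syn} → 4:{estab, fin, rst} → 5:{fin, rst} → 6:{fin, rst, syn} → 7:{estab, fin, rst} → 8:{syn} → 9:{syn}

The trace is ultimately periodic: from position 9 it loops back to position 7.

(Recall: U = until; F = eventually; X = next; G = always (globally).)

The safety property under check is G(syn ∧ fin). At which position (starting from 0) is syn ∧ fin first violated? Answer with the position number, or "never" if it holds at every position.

At position 0 the labels are {fin}, so syn ∧ fin is false there. This is the first violation.

0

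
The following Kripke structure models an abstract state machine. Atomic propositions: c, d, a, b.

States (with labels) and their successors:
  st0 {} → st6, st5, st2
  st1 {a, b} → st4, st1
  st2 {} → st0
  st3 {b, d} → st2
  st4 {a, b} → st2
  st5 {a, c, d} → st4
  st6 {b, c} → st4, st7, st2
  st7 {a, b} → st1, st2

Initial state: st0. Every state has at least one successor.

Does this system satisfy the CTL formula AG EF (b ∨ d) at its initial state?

States satisfying EF (b ∨ d): {st0, st1, st2, st3, st4, st5, st6, st7}.
States satisfying AG EF (b ∨ d): {st0, st1, st2, st3, st4, st5, st6, st7}.
Every state reachable from st0 satisfies EF (b ∨ d).
st0 ∈ Sat(AG EF (b ∨ d)).

Yes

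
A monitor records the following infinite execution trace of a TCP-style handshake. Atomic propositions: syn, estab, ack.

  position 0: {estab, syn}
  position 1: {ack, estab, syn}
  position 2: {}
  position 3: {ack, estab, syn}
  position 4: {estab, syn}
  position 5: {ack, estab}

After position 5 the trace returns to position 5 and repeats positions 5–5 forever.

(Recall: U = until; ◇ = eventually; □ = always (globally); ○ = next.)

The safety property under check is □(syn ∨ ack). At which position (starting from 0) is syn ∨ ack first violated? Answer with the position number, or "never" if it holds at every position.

2

Check syn ∨ ack at each position in order: 0 ✓, 1 ✓.
At position 2 the labels are {}, so syn ∨ ack is false there. This is the first violation.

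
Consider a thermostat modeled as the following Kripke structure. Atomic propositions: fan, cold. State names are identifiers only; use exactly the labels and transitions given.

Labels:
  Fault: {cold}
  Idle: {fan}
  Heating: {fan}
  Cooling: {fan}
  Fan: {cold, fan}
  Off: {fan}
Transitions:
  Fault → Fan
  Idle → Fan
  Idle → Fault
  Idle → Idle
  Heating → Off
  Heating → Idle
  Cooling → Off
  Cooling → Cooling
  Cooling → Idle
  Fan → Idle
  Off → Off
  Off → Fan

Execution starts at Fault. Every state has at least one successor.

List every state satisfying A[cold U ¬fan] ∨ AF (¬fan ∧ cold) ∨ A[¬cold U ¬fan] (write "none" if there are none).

{Fault}

States satisfying cold: {Fault, Fan}.
States satisfying ¬fan: {Fault}.
States satisfying A[cold U ¬fan]: {Fault}.
States satisfying ¬fan ∧ cold: {Fault}.
States satisfying AF (¬fan ∧ cold): {Fault}.
States satisfying A[cold U ¬fan] ∨ AF (¬fan ∧ cold): {Fault}.
States satisfying ¬cold: {Idle, Heating, Cooling, Off}.
States satisfying A[¬cold U ¬fan]: {Fault}.
States satisfying A[cold U ¬fan] ∨ AF (¬fan ∧ cold) ∨ A[¬cold U ¬fan]: {Fault}.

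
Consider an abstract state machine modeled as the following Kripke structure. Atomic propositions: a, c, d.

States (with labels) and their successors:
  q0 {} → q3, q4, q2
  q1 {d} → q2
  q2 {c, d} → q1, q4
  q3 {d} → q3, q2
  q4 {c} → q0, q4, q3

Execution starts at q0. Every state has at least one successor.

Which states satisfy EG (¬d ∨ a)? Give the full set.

{q0, q4}

States satisfying ¬d ∨ a: {q0, q4}.
States satisfying EG (¬d ∨ a): {q0, q4}.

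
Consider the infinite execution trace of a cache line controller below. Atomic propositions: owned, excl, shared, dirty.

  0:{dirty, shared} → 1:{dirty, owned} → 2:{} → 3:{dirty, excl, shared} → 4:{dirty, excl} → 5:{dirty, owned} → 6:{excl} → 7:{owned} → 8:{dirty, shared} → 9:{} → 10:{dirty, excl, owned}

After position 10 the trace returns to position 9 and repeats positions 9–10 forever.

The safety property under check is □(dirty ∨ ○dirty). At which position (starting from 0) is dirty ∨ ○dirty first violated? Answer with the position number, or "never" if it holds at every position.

6

Check dirty ∨ ○dirty at each position in order: 0 ✓, 1 ✓, 2 ✓, 3 ✓, 4 ✓, 5 ✓.
At position 6 the labels are {excl} and the next position 7 has {owned}, so dirty ∨ ○dirty is false there. This is the first violation.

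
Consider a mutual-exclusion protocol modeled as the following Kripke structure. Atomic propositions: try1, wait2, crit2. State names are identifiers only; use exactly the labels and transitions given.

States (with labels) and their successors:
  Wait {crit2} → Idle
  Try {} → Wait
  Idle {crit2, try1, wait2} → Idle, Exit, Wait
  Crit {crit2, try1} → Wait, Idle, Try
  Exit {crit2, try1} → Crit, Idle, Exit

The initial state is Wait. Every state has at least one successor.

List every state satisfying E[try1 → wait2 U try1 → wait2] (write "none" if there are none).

States satisfying try1 → wait2: {Wait, Try, Idle}.
States satisfying E[try1 → wait2 U try1 → wait2]: {Wait, Try, Idle}.

{Wait, Try, Idle}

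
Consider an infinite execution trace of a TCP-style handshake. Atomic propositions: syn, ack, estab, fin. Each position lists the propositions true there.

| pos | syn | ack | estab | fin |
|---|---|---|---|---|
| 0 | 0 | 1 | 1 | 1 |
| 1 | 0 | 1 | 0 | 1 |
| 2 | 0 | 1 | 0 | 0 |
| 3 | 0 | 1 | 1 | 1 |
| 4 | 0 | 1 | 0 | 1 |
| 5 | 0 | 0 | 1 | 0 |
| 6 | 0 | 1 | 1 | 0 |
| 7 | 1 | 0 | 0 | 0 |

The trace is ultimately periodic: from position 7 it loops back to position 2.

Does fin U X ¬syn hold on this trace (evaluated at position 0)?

Yes

Walking from position 0: X ¬syn first holds at position 0, and fin holds at every earlier position along the way, so fin U X ¬syn holds.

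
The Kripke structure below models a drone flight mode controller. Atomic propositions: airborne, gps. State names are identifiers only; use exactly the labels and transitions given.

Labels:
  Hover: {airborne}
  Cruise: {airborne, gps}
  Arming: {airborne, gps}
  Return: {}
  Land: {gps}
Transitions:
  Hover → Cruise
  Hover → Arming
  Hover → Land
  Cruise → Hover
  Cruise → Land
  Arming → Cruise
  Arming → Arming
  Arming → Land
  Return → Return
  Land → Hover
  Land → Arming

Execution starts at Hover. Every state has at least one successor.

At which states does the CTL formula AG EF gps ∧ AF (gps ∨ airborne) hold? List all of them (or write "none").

States satisfying EF gps: {Hover, Cruise, Arming, Land}.
States satisfying AG EF gps: {Hover, Cruise, Arming, Land}.
States satisfying gps ∨ airborne: {Hover, Cruise, Arming, Land}.
States satisfying AF (gps ∨ airborne): {Hover, Cruise, Arming, Land}.
States satisfying AG EF gps ∧ AF (gps ∨ airborne): {Hover, Cruise, Arming, Land}.

{Hover, Cruise, Arming, Land}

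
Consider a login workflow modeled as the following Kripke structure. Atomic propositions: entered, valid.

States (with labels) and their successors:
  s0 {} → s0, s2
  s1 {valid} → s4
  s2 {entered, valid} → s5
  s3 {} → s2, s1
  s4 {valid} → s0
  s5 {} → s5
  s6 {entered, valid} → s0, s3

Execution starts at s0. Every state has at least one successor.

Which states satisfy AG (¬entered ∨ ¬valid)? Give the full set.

States satisfying ¬entered ∨ ¬valid: {s0, s1, s3, s4, s5}.
States satisfying AG (¬entered ∨ ¬valid): {s5}.

{s5}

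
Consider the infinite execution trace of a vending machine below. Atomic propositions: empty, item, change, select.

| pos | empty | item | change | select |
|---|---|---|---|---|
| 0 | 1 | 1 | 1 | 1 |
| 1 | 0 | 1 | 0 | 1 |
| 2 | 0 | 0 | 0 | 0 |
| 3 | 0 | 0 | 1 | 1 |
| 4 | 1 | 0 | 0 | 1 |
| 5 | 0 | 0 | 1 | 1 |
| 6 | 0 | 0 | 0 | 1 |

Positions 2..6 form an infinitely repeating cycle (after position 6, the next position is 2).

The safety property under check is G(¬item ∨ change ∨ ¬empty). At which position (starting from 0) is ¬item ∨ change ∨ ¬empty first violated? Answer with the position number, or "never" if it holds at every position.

never

¬item ∨ change ∨ ¬empty holds at every position 0..6, and those are all the positions the trace ever visits, so the invariant G(¬item ∨ change ∨ ¬empty) is never violated.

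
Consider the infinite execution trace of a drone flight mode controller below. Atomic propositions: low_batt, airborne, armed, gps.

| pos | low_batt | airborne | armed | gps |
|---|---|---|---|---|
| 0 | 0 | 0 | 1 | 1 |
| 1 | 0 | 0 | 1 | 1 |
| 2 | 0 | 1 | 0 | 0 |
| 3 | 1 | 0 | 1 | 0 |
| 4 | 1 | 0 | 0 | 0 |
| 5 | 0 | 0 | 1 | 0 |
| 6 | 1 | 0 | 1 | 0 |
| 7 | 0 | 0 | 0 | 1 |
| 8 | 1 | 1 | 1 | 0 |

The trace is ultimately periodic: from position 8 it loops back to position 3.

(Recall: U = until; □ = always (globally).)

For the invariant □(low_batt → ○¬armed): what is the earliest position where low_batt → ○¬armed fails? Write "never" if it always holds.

Check low_batt → ○¬armed at each position in order: 0 ✓, 1 ✓, 2 ✓, 3 ✓.
At position 4 the labels are {low_batt} and the next position 5 has {armed}, so low_batt → ○¬armed is false there. This is the first violation.

4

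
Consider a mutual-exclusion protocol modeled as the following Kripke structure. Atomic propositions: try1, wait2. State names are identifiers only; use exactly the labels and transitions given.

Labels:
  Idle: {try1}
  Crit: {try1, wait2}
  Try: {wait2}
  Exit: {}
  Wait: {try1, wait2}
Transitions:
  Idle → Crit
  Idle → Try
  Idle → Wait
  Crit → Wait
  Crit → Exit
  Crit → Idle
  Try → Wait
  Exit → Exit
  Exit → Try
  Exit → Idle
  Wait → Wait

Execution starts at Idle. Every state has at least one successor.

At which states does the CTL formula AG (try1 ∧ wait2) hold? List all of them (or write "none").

{Wait}

States satisfying try1 ∧ wait2: {Crit, Wait}.
States satisfying AG (try1 ∧ wait2): {Wait}.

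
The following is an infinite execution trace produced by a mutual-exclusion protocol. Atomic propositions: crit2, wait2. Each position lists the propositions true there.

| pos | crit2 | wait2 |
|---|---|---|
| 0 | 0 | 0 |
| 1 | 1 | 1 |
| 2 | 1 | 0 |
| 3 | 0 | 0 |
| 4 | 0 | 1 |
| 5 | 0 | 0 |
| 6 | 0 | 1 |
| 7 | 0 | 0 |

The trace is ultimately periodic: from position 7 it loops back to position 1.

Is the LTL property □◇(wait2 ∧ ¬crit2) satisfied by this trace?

◇(wait2 ∧ ¬crit2) holds at every position 0..7, and those are all positions ever visited, so □◇(wait2 ∧ ¬crit2) holds.

Satisfied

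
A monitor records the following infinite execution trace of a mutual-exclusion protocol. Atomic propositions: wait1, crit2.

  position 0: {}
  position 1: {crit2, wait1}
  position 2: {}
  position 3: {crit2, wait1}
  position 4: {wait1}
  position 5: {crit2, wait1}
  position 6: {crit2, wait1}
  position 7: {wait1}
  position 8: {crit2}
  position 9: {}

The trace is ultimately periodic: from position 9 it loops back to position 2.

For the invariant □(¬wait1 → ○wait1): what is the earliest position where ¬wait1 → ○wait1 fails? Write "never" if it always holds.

8

Check ¬wait1 → ○wait1 at each position in order: 0 ✓, 1 ✓, 2 ✓, 3 ✓, 4 ✓, 5 ✓, 6 ✓, 7 ✓.
At position 8 the labels are {crit2} and the next position 9 has {}, so ¬wait1 → ○wait1 is false there. This is the first violation.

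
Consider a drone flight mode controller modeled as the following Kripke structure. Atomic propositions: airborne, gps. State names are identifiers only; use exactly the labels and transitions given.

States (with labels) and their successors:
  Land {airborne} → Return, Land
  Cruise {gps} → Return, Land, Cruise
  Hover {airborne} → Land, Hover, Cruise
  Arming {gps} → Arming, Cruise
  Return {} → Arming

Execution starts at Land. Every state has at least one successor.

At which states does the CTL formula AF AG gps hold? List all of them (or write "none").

none

States satisfying AG gps: ∅.
States satisfying AF AG gps: ∅.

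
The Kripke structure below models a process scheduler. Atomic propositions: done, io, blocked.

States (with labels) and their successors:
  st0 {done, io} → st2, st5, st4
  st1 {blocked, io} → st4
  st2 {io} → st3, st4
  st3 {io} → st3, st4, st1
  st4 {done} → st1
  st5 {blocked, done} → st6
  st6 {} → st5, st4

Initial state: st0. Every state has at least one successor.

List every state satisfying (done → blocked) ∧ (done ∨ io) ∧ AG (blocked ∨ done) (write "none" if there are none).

{st1}

States satisfying done → blocked: {st1, st2, st3, st5, st6}.
States satisfying done ∨ io: {st0, st1, st2, st3, st4, st5}.
States satisfying (done → blocked) ∧ (done ∨ io): {st1, st2, st3, st5}.
States satisfying blocked ∨ done: {st0, st1, st4, st5}.
States satisfying AG (blocked ∨ done): {st1, st4}.
States satisfying (done → blocked) ∧ (done ∨ io) ∧ AG (blocked ∨ done): {st1}.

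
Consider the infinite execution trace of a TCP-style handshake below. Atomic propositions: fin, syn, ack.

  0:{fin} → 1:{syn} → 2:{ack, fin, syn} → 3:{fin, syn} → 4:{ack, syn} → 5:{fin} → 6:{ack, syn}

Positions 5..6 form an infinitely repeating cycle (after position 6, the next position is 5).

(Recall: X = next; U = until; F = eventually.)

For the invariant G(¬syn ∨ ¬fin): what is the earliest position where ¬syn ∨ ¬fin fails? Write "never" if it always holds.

2

Check ¬syn ∨ ¬fin at each position in order: 0 ✓, 1 ✓.
At position 2 the labels are {ack, fin, syn}, so ¬syn ∨ ¬fin is false there. This is the first violation.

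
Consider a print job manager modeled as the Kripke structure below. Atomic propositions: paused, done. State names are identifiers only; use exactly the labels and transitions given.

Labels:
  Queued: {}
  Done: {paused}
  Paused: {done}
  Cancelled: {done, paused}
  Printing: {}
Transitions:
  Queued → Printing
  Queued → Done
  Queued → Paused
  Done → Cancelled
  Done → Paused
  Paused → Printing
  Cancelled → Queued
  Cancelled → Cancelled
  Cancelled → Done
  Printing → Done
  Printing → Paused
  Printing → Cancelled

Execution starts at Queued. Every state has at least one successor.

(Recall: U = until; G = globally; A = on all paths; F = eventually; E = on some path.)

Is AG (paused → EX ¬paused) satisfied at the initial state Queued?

Holds

States satisfying paused → EX ¬paused: {Queued, Done, Paused, Cancelled, Printing}.
States satisfying AG (paused → EX ¬paused): {Queued, Done, Paused, Cancelled, Printing}.
Every state reachable from Queued satisfies paused → EX ¬paused.
Queued ∈ Sat(AG (paused → EX ¬paused)).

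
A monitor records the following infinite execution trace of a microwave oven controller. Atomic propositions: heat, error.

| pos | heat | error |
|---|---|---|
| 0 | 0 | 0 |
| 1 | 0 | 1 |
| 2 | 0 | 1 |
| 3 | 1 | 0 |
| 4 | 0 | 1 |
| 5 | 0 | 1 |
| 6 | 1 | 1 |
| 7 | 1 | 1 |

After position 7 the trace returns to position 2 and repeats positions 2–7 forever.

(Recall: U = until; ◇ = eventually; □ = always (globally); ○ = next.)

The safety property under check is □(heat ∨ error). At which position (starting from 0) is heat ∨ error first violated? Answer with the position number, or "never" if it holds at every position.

0

At position 0 the labels are {}, so heat ∨ error is false there. This is the first violation.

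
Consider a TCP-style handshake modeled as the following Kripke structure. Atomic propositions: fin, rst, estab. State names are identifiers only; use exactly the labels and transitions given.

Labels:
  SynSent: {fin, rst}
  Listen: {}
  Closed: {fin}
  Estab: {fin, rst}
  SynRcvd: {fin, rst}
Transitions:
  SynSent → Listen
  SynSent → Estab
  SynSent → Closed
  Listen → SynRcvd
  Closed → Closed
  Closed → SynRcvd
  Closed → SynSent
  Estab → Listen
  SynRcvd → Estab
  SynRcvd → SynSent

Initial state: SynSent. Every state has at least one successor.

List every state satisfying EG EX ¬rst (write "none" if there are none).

States satisfying EX ¬rst: {SynSent, Closed, Estab}.
States satisfying EG EX ¬rst: {SynSent, Closed}.

{SynSent, Closed}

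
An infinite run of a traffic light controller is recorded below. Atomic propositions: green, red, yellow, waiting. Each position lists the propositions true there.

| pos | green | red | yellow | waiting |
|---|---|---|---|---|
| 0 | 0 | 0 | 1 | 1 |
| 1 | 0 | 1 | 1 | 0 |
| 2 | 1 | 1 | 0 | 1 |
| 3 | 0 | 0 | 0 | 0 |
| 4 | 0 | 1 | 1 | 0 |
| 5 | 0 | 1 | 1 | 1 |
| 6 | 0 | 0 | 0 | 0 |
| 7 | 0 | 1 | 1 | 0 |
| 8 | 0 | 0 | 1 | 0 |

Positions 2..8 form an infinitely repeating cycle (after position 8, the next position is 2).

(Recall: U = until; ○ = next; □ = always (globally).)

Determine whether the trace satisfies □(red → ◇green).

Satisfied

red → ◇green holds at every position 0..8, and those are all positions ever visited, so □(red → ◇green) holds.
Positions where red holds: 1, 2, 4, 5, 7.
Check ◇green at each: 1→ok, 2→ok, 4→ok, 5→ok, 7→ok.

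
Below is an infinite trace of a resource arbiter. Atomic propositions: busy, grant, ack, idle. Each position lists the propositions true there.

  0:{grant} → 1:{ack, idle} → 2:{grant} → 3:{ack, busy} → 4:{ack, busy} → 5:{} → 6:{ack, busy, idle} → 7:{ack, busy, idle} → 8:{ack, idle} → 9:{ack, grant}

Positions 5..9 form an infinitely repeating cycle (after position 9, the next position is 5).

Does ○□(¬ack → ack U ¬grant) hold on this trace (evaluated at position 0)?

The position after 0 is 1; □(¬ack → ack U ¬grant) is false there.

Does not hold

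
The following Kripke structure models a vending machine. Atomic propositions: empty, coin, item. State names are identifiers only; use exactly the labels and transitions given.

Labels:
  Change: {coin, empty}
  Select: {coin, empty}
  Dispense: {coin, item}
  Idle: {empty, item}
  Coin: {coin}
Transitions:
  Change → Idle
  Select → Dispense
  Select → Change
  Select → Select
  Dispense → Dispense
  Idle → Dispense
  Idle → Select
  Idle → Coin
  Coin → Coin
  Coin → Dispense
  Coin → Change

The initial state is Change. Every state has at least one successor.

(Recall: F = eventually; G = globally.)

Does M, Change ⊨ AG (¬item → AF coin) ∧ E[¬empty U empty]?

States satisfying ¬item → AF coin: {Change, Select, Dispense, Idle, Coin}.
States satisfying AG (¬item → AF coin): {Change, Select, Dispense, Idle, Coin}.
States satisfying ¬empty: {Dispense, Coin}.
States satisfying empty: {Change, Select, Idle}.
States satisfying E[¬empty U empty]: {Change, Select, Idle, Coin}.
States satisfying AG (¬item → AF coin) ∧ E[¬empty U empty]: {Change, Select, Idle, Coin}.
Change ∈ Sat(AG (¬item → AF coin) ∧ E[¬empty U empty]).

Holds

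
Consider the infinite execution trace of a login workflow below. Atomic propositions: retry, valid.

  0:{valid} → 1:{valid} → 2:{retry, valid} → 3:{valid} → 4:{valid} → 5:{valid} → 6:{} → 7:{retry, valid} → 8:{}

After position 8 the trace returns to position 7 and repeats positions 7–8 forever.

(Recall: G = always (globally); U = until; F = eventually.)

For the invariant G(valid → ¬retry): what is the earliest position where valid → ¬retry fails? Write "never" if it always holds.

2

Check valid → ¬retry at each position in order: 0 ✓, 1 ✓.
At position 2 the labels are {retry, valid}, so valid → ¬retry is false there. This is the first violation.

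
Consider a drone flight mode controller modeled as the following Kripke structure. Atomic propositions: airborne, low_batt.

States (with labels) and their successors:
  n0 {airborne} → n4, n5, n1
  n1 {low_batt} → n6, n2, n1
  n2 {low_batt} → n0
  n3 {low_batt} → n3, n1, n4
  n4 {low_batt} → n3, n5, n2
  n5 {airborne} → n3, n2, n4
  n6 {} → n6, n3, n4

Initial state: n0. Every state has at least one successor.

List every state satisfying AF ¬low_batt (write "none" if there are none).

{n0, n2, n5, n6}

States satisfying ¬low_batt: {n0, n5, n6}.
States satisfying AF ¬low_batt: {n0, n2, n5, n6}.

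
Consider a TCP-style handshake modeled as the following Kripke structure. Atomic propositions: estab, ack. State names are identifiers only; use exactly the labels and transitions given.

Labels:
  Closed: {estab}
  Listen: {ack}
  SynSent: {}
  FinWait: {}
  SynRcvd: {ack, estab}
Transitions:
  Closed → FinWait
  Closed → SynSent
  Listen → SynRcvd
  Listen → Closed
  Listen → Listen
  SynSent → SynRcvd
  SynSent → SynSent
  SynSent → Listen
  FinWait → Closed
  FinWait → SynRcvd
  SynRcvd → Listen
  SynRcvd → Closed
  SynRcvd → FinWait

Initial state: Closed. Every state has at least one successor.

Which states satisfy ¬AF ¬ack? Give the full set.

States satisfying ¬ack: {Closed, SynSent, FinWait}.
States satisfying AF ¬ack: {Closed, SynSent, FinWait}.
States satisfying ¬AF ¬ack: {Listen, SynRcvd}.

{Listen, SynRcvd}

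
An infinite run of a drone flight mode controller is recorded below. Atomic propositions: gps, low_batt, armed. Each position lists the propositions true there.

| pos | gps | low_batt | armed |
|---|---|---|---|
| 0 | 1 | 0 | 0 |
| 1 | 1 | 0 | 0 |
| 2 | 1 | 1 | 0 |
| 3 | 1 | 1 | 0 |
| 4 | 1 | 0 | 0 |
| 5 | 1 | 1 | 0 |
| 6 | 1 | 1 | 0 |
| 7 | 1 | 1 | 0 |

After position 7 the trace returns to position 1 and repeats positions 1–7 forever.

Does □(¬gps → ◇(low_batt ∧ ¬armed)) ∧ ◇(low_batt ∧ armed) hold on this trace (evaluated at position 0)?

¬gps → ◇(low_batt ∧ ¬armed) holds at every position 0..7, and those are all positions ever visited, so □(¬gps → ◇(low_batt ∧ ¬armed)) holds.
low_batt ∧ armed is false at every position 0..7, so it never becomes true and ◇(low_batt ∧ armed) fails.
At position 0: □(¬gps → ◇(low_batt ∧ ¬armed)) is true; ◇(low_batt ∧ armed) is false; so □(¬gps → ◇(low_batt ∧ ¬armed)) ∧ ◇(low_batt ∧ armed) is false.

Does not hold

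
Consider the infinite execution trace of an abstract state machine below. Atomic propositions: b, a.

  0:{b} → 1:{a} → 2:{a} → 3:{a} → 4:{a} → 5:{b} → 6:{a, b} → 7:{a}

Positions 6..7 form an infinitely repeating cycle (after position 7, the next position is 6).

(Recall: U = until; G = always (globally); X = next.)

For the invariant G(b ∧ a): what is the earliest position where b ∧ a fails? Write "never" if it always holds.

At position 0 the labels are {b}, so b ∧ a is false there. This is the first violation.

0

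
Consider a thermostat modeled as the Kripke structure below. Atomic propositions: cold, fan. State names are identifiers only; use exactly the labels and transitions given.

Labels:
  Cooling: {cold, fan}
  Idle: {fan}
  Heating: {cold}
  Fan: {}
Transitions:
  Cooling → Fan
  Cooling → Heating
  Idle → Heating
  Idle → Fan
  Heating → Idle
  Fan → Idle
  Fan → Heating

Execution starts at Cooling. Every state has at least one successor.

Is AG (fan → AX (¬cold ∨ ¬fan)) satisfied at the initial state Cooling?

States satisfying fan → AX (¬cold ∨ ¬fan): {Cooling, Idle, Heating, Fan}.
States satisfying AG (fan → AX (¬cold ∨ ¬fan)): {Cooling, Idle, Heating, Fan}.
Every state reachable from Cooling satisfies fan → AX (¬cold ∨ ¬fan).
Cooling ∈ Sat(AG (fan → AX (¬cold ∨ ¬fan))).

Holds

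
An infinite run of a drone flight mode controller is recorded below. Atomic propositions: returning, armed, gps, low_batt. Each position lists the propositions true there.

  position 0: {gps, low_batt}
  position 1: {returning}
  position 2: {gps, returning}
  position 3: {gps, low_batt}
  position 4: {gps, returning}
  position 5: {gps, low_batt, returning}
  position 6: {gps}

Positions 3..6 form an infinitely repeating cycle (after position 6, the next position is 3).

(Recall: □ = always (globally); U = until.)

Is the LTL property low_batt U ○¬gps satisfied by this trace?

Holds

Walking from position 0: ○¬gps first holds at position 0, and low_batt holds at every earlier position along the way, so low_batt U ○¬gps holds.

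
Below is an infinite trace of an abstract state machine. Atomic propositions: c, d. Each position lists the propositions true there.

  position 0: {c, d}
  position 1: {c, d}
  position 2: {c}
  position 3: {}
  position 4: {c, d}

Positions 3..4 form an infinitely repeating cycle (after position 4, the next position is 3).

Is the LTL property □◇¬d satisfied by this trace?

Holds

◇¬d holds at every position 0..4, and those are all positions ever visited, so □◇¬d holds.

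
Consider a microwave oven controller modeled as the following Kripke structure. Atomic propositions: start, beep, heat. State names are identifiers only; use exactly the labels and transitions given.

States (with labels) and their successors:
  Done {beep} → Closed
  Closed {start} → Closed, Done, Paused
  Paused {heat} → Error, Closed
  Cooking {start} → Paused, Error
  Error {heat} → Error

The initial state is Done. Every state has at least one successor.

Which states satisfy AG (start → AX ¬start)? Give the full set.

States satisfying start → AX ¬start: {Done, Paused, Cooking, Error}.
States satisfying AG (start → AX ¬start): {Error}.

{Error}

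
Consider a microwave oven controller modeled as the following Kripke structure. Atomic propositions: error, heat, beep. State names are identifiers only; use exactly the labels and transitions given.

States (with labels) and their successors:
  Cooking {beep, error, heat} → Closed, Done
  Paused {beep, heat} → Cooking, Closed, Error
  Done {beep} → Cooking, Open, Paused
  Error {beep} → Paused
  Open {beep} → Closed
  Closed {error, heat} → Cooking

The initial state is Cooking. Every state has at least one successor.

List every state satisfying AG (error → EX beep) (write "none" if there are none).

{Cooking, Paused, Done, Error, Open, Closed}

States satisfying error → EX beep: {Cooking, Paused, Done, Error, Open, Closed}.
States satisfying AG (error → EX beep): {Cooking, Paused, Done, Error, Open, Closed}.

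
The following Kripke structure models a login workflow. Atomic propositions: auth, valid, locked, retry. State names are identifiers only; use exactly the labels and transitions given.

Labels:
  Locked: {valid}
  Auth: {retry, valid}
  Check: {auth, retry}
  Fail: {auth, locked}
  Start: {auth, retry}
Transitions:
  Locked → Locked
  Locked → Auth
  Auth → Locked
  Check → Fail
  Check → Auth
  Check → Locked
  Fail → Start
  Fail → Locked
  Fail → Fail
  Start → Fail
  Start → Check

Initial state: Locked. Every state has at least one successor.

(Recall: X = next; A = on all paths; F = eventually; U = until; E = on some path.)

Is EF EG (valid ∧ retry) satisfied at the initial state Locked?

No

States satisfying EG (valid ∧ retry): ∅.
States satisfying EF EG (valid ∧ retry): ∅.
No suitable path/successor from Locked witnesses the formula.
Locked ∉ Sat(EF EG (valid ∧ retry)).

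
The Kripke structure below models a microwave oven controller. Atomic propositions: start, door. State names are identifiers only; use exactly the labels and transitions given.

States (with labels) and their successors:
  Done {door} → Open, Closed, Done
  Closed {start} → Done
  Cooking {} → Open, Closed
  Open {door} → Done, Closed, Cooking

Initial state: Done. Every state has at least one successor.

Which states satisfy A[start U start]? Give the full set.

{Closed}

States satisfying start: {Closed}.
States satisfying A[start U start]: {Closed}.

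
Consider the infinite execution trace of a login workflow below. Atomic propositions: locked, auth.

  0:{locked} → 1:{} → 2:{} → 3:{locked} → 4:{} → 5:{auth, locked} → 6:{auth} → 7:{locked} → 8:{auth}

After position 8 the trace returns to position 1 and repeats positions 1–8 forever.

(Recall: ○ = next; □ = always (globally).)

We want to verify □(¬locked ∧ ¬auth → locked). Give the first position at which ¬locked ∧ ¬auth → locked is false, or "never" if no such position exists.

1

Check ¬locked ∧ ¬auth → locked at each position in order: 0 ✓.
At position 1 the labels are {}, so ¬locked ∧ ¬auth → locked is false there. This is the first violation.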